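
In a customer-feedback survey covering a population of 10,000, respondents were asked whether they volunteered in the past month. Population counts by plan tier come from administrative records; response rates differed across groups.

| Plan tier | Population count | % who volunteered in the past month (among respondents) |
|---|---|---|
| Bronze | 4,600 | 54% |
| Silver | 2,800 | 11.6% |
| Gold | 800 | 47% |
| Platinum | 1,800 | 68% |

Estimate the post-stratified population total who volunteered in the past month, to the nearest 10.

Estimated count per cell = population count × respondent percentage:
  Bronze: 4,600 × 54% = 2484
  Silver: 2,800 × 11.6% = 324.8
  Gold: 800 × 47% = 376
  Platinum: 1,800 × 68% = 1224
Estimated total = 4408.8 → 4,410.

4,410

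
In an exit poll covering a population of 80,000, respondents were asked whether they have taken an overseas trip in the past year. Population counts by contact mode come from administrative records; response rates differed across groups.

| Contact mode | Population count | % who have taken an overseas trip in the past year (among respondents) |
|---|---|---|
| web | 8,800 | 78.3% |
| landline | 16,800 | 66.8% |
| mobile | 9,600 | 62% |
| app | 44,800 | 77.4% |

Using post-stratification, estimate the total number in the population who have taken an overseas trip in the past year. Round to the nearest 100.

Apply each group's respondent rate to its population count:
  web: 8,800 × 78.3% = 6890.4
  landline: 16,800 × 66.8% = 11222.4
  mobile: 9,600 × 62% = 5952
  app: 44,800 × 77.4% = 34675.2
Estimated total = 58,740 → 58,700.

58,700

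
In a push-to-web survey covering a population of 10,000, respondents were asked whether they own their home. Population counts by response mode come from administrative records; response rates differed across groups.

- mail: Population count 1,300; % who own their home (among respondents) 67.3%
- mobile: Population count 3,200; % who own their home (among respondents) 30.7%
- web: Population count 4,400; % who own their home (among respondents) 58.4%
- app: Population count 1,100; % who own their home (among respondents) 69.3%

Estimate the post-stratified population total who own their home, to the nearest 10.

Estimated count per cell = population count × respondent percentage:
  mail: 1,300 × 67.3% = 874.9
  mobile: 3,200 × 30.7% = 982.4
  web: 4,400 × 58.4% = 2569.6
  app: 1,100 × 69.3% = 762.3
Estimated total = 5189.2 → 5,190.

5,190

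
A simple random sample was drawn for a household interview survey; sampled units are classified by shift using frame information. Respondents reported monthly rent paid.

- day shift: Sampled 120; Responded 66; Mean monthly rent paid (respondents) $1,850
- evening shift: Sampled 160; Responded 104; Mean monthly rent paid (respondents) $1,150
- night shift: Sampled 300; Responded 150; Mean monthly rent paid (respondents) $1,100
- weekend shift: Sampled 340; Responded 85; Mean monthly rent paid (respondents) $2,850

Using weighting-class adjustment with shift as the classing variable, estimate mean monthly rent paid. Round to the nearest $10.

$1,850

Class response rates: day shift 66/120 = 55%, evening shift 104/160 = 65%, night shift 150/300 = 50%, weekend shift 85/340 = 25%.
Weighting each respondent by the inverse class response rate inflates each class back to its sampled size, so the class weight is n_sampled:
  day shift: 120 × 1850 = 222,000
  evening shift: 160 × 1150 = 184,000
  night shift: 300 × 1100 = 330,000
  weekend shift: 340 × 2850 = 969,000
Adjusted estimate = 1,705,000 / 920 = 1853.26 → $1,850.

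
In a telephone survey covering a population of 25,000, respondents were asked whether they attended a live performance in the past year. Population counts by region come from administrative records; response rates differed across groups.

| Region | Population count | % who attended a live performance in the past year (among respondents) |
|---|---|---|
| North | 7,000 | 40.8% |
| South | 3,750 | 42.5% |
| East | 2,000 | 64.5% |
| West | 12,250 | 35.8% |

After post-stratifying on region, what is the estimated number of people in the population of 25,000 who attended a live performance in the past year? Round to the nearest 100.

10,100

Apply each group's respondent rate to its population count:
  North: 7,000 × 40.8% = 2856
  South: 3,750 × 42.5% = 1593.75
  East: 2,000 × 64.5% = 1290
  West: 12,250 × 35.8% = 4385.5
Estimated total = 10125.2 → 10,100.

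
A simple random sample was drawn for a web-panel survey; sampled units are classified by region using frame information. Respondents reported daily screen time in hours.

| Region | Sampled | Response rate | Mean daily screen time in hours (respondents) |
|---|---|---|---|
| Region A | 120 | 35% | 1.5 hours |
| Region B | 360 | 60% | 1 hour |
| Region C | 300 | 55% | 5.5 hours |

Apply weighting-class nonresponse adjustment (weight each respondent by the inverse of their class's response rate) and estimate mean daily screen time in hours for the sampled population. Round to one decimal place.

2.8

Each respondent's weight = sampled/responded in their class; summing within a class gives n_sampled, so:
  Region A: 120 × 1.5 = 180
  Region B: 360 × 1 = 360
  Region C: 300 × 5.5 = 1650
Adjusted estimate = 2190 / 780 = 2.80769 → 2.8.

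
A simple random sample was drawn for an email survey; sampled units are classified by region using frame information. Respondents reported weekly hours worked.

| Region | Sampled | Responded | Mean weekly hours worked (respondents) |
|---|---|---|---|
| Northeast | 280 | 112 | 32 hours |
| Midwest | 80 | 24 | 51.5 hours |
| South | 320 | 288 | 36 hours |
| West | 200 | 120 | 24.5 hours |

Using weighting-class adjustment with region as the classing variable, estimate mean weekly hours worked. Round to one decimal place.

33.5

Class response rates: Northeast 112/280 = 40%, Midwest 24/80 = 30%, South 288/320 = 90%, West 120/200 = 60%.
Weighting each respondent by the inverse class response rate inflates each class back to its sampled size, so the class weight is n_sampled:
  Northeast: 280 × 32 = 8960
  Midwest: 80 × 51.5 = 4120
  South: 320 × 36 = 11,520
  West: 200 × 24.5 = 4900
Adjusted estimate = 29,500 / 880 = 33.5227 → 33.5.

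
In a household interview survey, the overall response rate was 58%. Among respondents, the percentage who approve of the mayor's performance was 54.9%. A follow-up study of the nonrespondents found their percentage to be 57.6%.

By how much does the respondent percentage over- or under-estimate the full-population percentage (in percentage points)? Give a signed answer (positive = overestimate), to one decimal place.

-1.1 percentage points

Nonresponse fraction = 1 − 0.58 = 0.42.
Bias = (nonresponse fraction) × (respondent percentage − nonrespondent percentage)
     = 0.42 × (54.9 − 57.6) = 0.42 × -2.7 = -1.134.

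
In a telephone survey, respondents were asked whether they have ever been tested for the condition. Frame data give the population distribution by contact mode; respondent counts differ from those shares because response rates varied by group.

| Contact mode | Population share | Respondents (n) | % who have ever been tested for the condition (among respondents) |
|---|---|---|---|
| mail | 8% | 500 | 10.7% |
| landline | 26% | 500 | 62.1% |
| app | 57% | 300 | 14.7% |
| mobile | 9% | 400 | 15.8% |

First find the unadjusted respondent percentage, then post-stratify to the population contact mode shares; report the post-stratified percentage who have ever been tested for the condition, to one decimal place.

26.8%

Naive respondent-only estimate (weights = respondent counts):
  (500/1700)×10.7 + (500/1700)×62.1 + (300/1700)×14.7 + (400/1700)×15.8 = 27.7235%
Reweighting by population contact mode shares:
  0.08×10.7 + 0.26×62.1 + 0.57×14.7 + 0.09×15.8 = 26.803%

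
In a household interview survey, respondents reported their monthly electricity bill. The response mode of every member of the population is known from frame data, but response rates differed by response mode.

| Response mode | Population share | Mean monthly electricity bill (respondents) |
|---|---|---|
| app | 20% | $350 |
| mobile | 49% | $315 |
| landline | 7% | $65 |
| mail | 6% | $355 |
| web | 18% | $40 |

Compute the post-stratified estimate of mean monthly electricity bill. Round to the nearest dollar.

Weight each group's respondent value by its population share:
  app: 0.2 × 350 = 70
  mobile: 0.49 × 315 = 154.35
  landline: 0.07 × 65 = 4.55
  mail: 0.06 × 355 = 21.3
  web: 0.18 × 40 = 7.2
Post-stratified estimate = 257.4 → $257.

$257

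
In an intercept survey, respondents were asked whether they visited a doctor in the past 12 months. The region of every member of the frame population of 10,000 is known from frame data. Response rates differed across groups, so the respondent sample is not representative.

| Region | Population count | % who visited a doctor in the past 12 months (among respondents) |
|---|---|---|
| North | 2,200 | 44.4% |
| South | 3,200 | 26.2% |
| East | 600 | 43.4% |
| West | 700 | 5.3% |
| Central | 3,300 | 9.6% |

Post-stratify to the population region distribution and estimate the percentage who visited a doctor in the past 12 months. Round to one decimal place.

Reweight to the known region distribution:
  North: (2,200/10,000) × 44.4 = 9.768
  South: (3,200/10,000) × 26.2 = 8.384
  East: (600/10,000) × 43.4 = 2.604
  West: (700/10,000) × 5.3 = 0.371
  Central: (3,300/10,000) × 9.6 = 3.168
Post-stratified estimate = 24.295 → 24.3%.

24.3%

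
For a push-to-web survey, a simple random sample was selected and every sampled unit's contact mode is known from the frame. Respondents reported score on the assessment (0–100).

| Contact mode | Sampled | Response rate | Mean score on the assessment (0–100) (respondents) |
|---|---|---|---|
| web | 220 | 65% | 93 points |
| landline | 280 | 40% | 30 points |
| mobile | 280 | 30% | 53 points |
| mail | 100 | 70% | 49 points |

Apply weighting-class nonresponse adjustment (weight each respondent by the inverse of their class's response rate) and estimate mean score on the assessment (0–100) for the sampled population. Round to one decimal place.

Each respondent's weight = sampled/responded in their class; summing within a class gives n_sampled, so:
  web: 220 × 93 = 20,460
  landline: 280 × 30 = 8400
  mobile: 280 × 53 = 14,840
  mail: 100 × 49 = 4900
Adjusted estimate = 48,600 / 880 = 55.2273 → 55.2.

55.2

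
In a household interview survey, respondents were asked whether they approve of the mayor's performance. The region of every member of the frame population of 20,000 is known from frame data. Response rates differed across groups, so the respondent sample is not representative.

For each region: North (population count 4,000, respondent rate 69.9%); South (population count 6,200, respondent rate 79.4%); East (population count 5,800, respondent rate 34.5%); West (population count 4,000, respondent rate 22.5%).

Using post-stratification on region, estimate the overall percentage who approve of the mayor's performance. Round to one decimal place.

Each cell contributes population-share × respondent value:
  North: (4,000/20,000) × 69.9 = 13.98
  South: (6,200/20,000) × 79.4 = 24.614
  East: (5,800/20,000) × 34.5 = 10.005
  West: (4,000/20,000) × 22.5 = 4.5
Post-stratified estimate = 53.099 → 53.1%.

53.1%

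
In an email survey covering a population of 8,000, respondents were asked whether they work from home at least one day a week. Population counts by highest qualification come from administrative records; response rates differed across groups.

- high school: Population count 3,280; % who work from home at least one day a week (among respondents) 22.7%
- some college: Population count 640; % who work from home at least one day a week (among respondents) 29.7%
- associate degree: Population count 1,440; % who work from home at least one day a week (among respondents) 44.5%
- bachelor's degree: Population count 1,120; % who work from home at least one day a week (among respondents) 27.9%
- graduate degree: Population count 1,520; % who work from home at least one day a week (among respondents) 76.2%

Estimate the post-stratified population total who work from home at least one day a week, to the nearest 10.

Apply each group's respondent rate to its population count:
  high school: 3,280 × 22.7% = 744.56
  some college: 640 × 29.7% = 190.08
  associate degree: 1,440 × 44.5% = 640.8
  bachelor's degree: 1,120 × 27.9% = 312.48
  graduate degree: 1,520 × 76.2% = 1158.24
Estimated total = 3046.16 → 3,050.

3,050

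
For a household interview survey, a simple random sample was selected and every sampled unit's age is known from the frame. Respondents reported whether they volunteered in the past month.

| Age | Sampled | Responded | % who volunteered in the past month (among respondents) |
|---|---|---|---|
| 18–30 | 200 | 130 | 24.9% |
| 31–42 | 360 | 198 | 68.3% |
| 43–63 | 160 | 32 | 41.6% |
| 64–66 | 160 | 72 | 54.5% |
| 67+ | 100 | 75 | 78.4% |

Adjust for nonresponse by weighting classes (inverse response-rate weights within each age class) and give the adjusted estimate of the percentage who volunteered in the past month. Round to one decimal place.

53.9%

Class response rates: 18–30 130/200 = 65%, 31–42 198/360 = 55%, 43–63 32/160 = 20%, 64–66 72/160 = 45%, 67+ 75/100 = 75%.
Weighting each respondent by the inverse class response rate inflates each class back to its sampled size, so the class weight is n_sampled:
  18–30: 200 × 24.9 = 4980
  31–42: 360 × 68.3 = 24,588
  43–63: 160 × 41.6 = 6656
  64–66: 160 × 54.5 = 8720
  67+: 100 × 78.4 = 7840
Adjusted estimate = 52,784 / 980 = 53.8612 → 53.9%.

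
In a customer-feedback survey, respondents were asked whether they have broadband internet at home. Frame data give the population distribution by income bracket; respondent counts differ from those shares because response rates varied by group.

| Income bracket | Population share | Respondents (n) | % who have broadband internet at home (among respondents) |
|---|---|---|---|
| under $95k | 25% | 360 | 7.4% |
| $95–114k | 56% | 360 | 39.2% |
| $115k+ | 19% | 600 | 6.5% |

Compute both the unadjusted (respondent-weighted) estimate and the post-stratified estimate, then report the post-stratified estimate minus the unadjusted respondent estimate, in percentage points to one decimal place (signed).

+9.4 percentage points

Unadjusted (pooled respondent) estimate weights by respondent counts:
  (360/1320)×7.4 + (360/1320)×39.2 + (600/1320)×6.5 = 15.6636%
Reweighting by population income bracket shares:
  0.25×7.4 + 0.56×39.2 + 0.19×6.5 = 25.037%
Difference = 25.037 − 15.6636 = 9.3734 pp.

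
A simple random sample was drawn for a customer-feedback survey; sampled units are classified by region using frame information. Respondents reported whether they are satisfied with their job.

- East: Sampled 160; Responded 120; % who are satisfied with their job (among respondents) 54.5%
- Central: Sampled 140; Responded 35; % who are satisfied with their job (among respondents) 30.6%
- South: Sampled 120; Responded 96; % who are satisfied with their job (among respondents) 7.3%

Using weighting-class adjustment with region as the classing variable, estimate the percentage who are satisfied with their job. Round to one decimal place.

33.0%

Class response rates: East 120/160 = 75%, Central 35/140 = 25%, South 96/120 = 80%.
Inverse-response-rate weighting restores each class to its sampled count, so class totals weight by n_sampled:
  East: 160 × 54.5 = 8720
  Central: 140 × 30.6 = 4284
  South: 120 × 7.3 = 876
Adjusted estimate = 13,880 / 420 = 33.0476 → 33.0%.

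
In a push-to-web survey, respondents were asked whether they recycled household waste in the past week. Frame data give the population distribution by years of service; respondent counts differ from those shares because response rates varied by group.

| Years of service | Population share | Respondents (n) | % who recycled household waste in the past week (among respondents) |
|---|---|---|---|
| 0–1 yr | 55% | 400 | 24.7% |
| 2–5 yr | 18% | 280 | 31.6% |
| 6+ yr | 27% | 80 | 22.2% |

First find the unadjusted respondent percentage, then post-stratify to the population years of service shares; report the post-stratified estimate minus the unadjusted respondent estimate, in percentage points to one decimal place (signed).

Naive respondent-only estimate (weights = respondent counts):
  (400/760)×24.7 + (280/760)×31.6 + (80/760)×22.2 = 26.9789%
Post-stratifying to population shares instead:
  0.55×24.7 + 0.18×31.6 + 0.27×22.2 = 25.267%
Difference = 25.267 − 26.9789 = -1.7119 pp.

-1.7 percentage points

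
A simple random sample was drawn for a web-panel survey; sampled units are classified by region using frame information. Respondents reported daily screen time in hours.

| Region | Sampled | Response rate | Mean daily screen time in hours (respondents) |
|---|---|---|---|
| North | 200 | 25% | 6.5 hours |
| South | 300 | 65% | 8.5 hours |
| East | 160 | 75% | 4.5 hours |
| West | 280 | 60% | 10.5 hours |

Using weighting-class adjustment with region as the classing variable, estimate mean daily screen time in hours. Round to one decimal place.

Inverse-response-rate weighting restores each class to its sampled count, so class totals weight by n_sampled:
  North: 200 × 6.5 = 1300
  South: 300 × 8.5 = 2550
  East: 160 × 4.5 = 720
  West: 280 × 10.5 = 2940
Adjusted estimate = 7510 / 940 = 7.98936 → 8.0.

8.0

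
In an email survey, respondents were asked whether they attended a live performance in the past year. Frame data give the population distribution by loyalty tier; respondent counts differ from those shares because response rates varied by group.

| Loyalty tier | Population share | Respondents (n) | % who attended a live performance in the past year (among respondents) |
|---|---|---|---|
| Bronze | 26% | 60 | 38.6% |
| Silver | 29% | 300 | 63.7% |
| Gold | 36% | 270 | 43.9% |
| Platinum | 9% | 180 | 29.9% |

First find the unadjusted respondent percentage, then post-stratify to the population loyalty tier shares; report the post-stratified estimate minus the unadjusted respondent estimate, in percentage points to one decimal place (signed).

-0.7 percentage points

Naive respondent-only estimate (weights = respondent counts):
  (60/810)×38.6 + (300/810)×63.7 + (270/810)×43.9 + (180/810)×29.9 = 47.7296%
Post-stratified estimate weights by population shares:
  0.26×38.6 + 0.29×63.7 + 0.36×43.9 + 0.09×29.9 = 47.004%
Difference = 47.004 − 47.7296 = -0.7256 pp.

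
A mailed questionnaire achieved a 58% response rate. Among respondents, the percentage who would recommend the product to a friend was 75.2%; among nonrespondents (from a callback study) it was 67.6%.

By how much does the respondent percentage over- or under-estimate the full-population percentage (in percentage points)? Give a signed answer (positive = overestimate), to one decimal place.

Nonresponse fraction = 1 − 0.58 = 0.42.
Bias = (nonresponse fraction) × (respondent percentage − nonrespondent percentage)
     = 0.42 × (75.2 − 67.6) = 0.42 × 7.6 = 3.192.

+3.2 percentage points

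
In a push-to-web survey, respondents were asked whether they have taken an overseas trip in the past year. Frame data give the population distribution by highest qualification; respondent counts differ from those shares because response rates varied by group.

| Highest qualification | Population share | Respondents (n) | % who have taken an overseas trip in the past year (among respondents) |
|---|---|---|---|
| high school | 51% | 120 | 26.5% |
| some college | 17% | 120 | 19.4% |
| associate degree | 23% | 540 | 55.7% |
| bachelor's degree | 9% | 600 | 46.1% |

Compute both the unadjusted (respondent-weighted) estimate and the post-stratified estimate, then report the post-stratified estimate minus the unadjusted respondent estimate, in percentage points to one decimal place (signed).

Naive respondent-only estimate (weights = respondent counts):
  (120/1380)×26.5 + (120/1380)×19.4 + (540/1380)×55.7 + (600/1380)×46.1 = 45.8304%
Post-stratified estimate weights by population shares:
  0.51×26.5 + 0.17×19.4 + 0.23×55.7 + 0.09×46.1 = 33.773%
Difference = 33.773 − 45.8304 = -12.0574 pp.

-12.1 percentage points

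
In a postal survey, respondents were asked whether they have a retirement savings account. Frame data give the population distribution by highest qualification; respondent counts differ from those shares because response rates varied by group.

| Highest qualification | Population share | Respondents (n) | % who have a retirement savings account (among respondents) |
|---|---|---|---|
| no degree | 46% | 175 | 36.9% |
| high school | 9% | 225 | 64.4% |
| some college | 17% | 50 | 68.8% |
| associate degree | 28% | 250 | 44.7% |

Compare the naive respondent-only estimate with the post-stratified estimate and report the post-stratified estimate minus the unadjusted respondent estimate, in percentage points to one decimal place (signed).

Unadjusted (pooled respondent) estimate weights by respondent counts:
  (175/700)×36.9 + (225/700)×64.4 + (50/700)×68.8 + (250/700)×44.7 = 50.8036%
Reweighting by population highest qualification shares:
  0.46×36.9 + 0.09×64.4 + 0.17×68.8 + 0.28×44.7 = 46.982%
Difference = 46.982 − 50.8036 = -3.8216 pp.

-3.8 percentage points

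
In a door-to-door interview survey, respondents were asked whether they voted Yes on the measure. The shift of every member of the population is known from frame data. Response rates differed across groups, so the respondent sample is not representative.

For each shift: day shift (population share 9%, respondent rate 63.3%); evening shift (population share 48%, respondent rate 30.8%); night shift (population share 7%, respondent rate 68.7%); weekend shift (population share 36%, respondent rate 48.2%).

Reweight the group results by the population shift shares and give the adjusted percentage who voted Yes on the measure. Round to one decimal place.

42.6%

Each cell contributes population-share × respondent value:
  day shift: 0.09 × 63.3 = 5.697
  evening shift: 0.48 × 30.8 = 14.784
  night shift: 0.07 × 68.7 = 4.809
  weekend shift: 0.36 × 48.2 = 17.352
Post-stratified estimate = 42.642 → 42.6%.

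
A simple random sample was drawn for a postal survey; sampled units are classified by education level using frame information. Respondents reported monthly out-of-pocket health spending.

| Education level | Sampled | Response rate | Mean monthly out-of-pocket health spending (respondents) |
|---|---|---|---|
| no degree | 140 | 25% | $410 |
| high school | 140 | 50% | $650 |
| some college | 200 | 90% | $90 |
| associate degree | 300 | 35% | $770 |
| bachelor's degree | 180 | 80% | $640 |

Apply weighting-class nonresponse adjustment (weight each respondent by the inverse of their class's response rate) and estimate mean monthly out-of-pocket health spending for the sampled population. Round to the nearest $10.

Weighting each respondent by the inverse class response rate inflates each class back to its sampled size, so the class weight is n_sampled:
  no degree: 140 × 410 = 57,400
  high school: 140 × 650 = 91,000
  some college: 200 × 90 = 18,000
  associate degree: 300 × 770 = 231,000
  bachelor's degree: 180 × 640 = 115,200
Adjusted estimate = 512,600 / 960 = 533.958 → $530.

$530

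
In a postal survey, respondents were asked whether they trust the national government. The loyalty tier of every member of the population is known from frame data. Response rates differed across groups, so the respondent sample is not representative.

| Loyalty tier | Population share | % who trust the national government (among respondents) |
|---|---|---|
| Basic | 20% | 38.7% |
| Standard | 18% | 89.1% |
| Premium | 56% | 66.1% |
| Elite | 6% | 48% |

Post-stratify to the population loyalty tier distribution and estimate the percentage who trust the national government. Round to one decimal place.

63.7%

Reweight to the known loyalty tier distribution:
  Basic: 0.2 × 38.7 = 7.74
  Standard: 0.18 × 89.1 = 16.038
  Premium: 0.56 × 66.1 = 37.016
  Elite: 0.06 × 48 = 2.88
Post-stratified estimate = 63.674 → 63.7%.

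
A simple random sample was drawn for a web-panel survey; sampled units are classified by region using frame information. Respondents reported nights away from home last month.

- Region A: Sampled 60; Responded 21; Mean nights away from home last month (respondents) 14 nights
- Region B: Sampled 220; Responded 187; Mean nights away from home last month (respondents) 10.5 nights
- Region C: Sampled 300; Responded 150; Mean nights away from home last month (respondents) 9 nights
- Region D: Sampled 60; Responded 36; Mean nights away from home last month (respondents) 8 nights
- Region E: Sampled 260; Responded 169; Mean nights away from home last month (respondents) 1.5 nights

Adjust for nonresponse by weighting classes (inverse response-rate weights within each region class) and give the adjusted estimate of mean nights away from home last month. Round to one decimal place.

7.5

Class response rates: Region A 21/60 = 35%, Region B 187/220 = 85%, Region C 150/300 = 50%, Region D 36/60 = 60%, Region E 169/260 = 65%.
Inverse-response-rate weighting restores each class to its sampled count, so class totals weight by n_sampled:
  Region A: 60 × 14 = 840
  Region B: 220 × 10.5 = 2310
  Region C: 300 × 9 = 2700
  Region D: 60 × 8 = 480
  Region E: 260 × 1.5 = 390
Adjusted estimate = 6720 / 900 = 7.46667 → 7.5.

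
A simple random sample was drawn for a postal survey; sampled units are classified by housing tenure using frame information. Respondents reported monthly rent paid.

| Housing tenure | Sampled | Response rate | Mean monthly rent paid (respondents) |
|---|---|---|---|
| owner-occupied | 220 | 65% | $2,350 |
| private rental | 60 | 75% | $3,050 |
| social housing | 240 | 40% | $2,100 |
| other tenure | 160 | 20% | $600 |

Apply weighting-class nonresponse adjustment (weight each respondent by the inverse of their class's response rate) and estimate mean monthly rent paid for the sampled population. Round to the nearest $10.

$1,910

Inverse-response-rate weighting restores each class to its sampled count, so class totals weight by n_sampled:
  owner-occupied: 220 × 2350 = 517,000
  private rental: 60 × 3050 = 183,000
  social housing: 240 × 2100 = 504,000
  other tenure: 160 × 600 = 96,000
Adjusted estimate = 1,300,000 / 680 = 1911.76 → $1,910.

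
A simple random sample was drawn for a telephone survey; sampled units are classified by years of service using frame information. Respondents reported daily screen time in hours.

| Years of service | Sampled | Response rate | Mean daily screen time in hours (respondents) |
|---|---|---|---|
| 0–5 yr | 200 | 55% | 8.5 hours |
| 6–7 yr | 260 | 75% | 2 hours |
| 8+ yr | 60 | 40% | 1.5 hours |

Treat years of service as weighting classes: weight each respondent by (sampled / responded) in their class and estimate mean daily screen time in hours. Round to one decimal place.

4.4

Weighting each respondent by the inverse class response rate inflates each class back to its sampled size, so the class weight is n_sampled:
  0–5 yr: 200 × 8.5 = 1700
  6–7 yr: 260 × 2 = 520
  8+ yr: 60 × 1.5 = 90
Adjusted estimate = 2310 / 520 = 4.44231 → 4.4.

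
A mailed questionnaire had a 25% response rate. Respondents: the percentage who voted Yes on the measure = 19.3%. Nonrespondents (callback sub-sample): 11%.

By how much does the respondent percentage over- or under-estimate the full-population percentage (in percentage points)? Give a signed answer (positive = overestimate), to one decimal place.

+6.2 percentage points

Nonresponse fraction = 1 − 0.25 = 0.75.
Bias = (nonresponse fraction) × (respondent percentage − nonrespondent percentage)
     = 0.75 × (19.3 − 11) = 0.75 × 8.3 = 6.225.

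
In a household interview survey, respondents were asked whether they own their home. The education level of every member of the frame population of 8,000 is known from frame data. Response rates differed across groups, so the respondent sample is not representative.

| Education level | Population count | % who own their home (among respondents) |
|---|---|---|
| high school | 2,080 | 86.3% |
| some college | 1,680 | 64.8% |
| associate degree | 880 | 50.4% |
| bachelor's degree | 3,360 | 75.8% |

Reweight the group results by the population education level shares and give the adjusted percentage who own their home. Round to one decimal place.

Weight each group's respondent value by its population share:
  high school: (2,080/8,000) × 86.3 = 22.438
  some college: (1,680/8,000) × 64.8 = 13.608
  associate degree: (880/8,000) × 50.4 = 5.544
  bachelor's degree: (3,360/8,000) × 75.8 = 31.836
Post-stratified estimate = 73.426 → 73.4%.

73.4%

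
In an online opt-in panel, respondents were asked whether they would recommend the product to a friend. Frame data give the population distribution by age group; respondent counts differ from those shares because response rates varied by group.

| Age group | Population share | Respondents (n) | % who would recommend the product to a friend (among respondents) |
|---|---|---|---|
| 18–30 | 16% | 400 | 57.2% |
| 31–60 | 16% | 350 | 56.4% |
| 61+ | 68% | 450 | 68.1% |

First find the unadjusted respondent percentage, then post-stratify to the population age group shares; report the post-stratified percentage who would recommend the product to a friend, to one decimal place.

Unadjusted (pooled respondent) estimate weights by respondent counts:
  (400/1200)×57.2 + (350/1200)×56.4 + (450/1200)×68.1 = 61.0542%
Post-stratifying to population shares instead:
  0.16×57.2 + 0.16×56.4 + 0.68×68.1 = 64.484%

64.5%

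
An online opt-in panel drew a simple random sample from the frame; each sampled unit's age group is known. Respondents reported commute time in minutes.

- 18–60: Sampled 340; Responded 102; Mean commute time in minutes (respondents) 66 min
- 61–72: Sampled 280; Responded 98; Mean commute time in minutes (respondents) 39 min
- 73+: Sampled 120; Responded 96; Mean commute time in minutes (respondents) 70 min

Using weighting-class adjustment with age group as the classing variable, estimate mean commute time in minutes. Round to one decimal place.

Response rates by class: 18–60 102/340 = 30%, 61–72 98/280 = 35%, 73+ 96/120 = 80%.
With weight = n_sampled/n_responded per class, the weighted class total is n_sampled:
  18–60: 340 × 66 = 22,440
  61–72: 280 × 39 = 10,920
  73+: 120 × 70 = 8400
Adjusted estimate = 41,760 / 740 = 56.4324 → 56.4.

56.4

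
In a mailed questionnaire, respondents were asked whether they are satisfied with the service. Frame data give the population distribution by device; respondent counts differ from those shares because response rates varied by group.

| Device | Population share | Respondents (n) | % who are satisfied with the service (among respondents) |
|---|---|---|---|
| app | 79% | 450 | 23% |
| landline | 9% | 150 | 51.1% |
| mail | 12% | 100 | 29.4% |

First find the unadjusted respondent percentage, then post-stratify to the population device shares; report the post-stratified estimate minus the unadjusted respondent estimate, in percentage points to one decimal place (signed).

-3.6 percentage points

Naive respondent-only estimate (weights = respondent counts):
  (450/700)×23 + (150/700)×51.1 + (100/700)×29.4 = 29.9357%
Post-stratified estimate weights by population shares:
  0.79×23 + 0.09×51.1 + 0.12×29.4 = 26.297%
Difference = 26.297 − 29.9357 = -3.6387 pp.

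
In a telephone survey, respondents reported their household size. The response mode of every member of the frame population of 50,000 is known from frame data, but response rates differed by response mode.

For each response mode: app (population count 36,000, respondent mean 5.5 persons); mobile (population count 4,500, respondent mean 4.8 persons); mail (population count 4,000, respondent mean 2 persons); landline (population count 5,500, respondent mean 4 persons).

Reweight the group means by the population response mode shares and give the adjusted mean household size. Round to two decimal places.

4.99

Post-stratification weights by population share, not respondent share:
  app: (36,000/50,000) × 5.5 = 3.96
  mobile: (4,500/50,000) × 4.8 = 0.432
  mail: (4,000/50,000) × 2 = 0.16
  landline: (5,500/50,000) × 4 = 0.44
Post-stratified estimate = 4.992 → 4.99.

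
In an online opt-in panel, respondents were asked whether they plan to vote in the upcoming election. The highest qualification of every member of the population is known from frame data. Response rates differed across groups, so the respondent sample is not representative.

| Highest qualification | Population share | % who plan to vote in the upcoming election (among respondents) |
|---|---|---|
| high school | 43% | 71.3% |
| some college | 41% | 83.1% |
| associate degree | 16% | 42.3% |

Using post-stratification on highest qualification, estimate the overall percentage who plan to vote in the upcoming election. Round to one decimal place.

Reweight to the known highest qualification distribution:
  high school: 0.43 × 71.3 = 30.659
  some college: 0.41 × 83.1 = 34.071
  associate degree: 0.16 × 42.3 = 6.768
Post-stratified estimate = 71.498 → 71.5%.

71.5%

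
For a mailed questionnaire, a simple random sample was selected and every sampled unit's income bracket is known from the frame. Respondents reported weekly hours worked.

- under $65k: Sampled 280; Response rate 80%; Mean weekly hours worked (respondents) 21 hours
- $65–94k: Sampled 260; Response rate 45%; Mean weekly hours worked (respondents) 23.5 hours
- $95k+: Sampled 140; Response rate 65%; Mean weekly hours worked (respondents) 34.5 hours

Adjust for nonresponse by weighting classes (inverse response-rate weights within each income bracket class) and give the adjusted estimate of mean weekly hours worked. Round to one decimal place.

Weighting each respondent by the inverse class response rate inflates each class back to its sampled size, so the class weight is n_sampled:
  under $65k: 280 × 21 = 5880
  $65–94k: 260 × 23.5 = 6110
  $95k+: 140 × 34.5 = 4830
Adjusted estimate = 16,820 / 680 = 24.7353 → 24.7.

24.7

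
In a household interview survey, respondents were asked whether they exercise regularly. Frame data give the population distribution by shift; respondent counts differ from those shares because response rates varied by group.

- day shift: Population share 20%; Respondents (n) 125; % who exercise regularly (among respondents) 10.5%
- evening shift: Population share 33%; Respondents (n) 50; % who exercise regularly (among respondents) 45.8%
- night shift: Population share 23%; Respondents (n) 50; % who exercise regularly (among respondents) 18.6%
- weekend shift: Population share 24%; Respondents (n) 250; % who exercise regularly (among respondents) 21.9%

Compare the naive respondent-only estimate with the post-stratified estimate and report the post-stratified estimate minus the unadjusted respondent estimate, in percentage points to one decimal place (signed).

+5.7 percentage points

Without adjustment, the pooled respondent share is:
  (125/475)×10.5 + (50/475)×45.8 + (50/475)×18.6 + (250/475)×21.9 = 21.0684%
Reweighting by population shift shares:
  0.2×10.5 + 0.33×45.8 + 0.23×18.6 + 0.24×21.9 = 26.748%
Difference = 26.748 − 21.0684 = 5.6796 pp.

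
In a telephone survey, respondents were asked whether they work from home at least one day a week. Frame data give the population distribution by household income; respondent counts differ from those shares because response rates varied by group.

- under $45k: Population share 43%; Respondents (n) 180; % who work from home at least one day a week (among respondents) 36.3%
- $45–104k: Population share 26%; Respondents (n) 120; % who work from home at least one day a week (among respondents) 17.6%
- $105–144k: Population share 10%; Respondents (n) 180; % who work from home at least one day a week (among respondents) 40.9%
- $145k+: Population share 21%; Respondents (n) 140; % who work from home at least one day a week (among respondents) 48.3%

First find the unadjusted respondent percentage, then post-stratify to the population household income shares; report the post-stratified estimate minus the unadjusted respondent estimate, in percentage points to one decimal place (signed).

Without adjustment, the pooled respondent share is:
  (180/620)×36.3 + (120/620)×17.6 + (180/620)×40.9 + (140/620)×48.3 = 36.7258%
Post-stratifying to population shares instead:
  0.43×36.3 + 0.26×17.6 + 0.1×40.9 + 0.21×48.3 = 34.418%
Difference = 34.418 − 36.7258 = -2.3078 pp.

-2.3 percentage points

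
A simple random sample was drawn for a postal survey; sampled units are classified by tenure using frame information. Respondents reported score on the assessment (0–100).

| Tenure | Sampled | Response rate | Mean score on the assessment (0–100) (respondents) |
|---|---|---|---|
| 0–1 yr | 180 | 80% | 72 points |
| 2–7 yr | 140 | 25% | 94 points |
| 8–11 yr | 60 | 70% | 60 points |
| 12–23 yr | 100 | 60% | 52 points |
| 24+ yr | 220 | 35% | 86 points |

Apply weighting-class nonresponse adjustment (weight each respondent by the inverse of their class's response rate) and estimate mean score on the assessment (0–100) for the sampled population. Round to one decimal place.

76.9

Inverse-response-rate weighting restores each class to its sampled count, so class totals weight by n_sampled:
  0–1 yr: 180 × 72 = 12,960
  2–7 yr: 140 × 94 = 13,160
  8–11 yr: 60 × 60 = 3600
  12–23 yr: 100 × 52 = 5200
  24+ yr: 220 × 86 = 18,920
Adjusted estimate = 53,840 / 700 = 76.9143 → 76.9.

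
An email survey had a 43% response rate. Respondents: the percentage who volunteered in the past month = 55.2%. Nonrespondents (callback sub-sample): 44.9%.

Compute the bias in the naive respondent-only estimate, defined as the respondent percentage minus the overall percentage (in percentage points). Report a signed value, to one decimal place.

+5.9 percentage points

Nonresponse fraction = 1 − 0.43 = 0.57.
Bias = (nonresponse fraction) × (respondent percentage − nonrespondent percentage)
     = 0.57 × (55.2 − 44.9) = 0.57 × 10.3 = 5.871.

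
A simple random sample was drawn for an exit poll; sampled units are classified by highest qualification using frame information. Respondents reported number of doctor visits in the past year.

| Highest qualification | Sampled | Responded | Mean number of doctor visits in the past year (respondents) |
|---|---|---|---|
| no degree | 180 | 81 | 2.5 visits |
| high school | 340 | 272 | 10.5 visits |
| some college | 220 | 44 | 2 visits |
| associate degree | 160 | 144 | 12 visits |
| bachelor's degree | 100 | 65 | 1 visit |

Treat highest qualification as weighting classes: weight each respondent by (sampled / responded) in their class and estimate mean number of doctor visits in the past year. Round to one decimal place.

6.5

Class response rates: no degree 81/180 = 45%, high school 272/340 = 80%, some college 44/220 = 20%, associate degree 144/160 = 90%, bachelor's degree 65/100 = 65%.
With weight = n_sampled/n_responded per class, the weighted class total is n_sampled:
  no degree: 180 × 2.5 = 450
  high school: 340 × 10.5 = 3570
  some college: 220 × 2 = 440
  associate degree: 160 × 12 = 1920
  bachelor's degree: 100 × 1 = 100
Adjusted estimate = 6480 / 1,000 = 6.48 → 6.5.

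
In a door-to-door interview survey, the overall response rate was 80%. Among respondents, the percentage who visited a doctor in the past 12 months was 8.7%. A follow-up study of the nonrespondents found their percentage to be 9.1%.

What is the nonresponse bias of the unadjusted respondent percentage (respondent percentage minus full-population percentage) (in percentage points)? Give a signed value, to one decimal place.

-0.1 percentage points

Nonresponse fraction = 1 − 0.8 = 0.2.
Bias = (nonresponse fraction) × (respondent percentage − nonrespondent percentage)
     = 0.2 × (8.7 − 9.1) = 0.2 × -0.4 = -0.08.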